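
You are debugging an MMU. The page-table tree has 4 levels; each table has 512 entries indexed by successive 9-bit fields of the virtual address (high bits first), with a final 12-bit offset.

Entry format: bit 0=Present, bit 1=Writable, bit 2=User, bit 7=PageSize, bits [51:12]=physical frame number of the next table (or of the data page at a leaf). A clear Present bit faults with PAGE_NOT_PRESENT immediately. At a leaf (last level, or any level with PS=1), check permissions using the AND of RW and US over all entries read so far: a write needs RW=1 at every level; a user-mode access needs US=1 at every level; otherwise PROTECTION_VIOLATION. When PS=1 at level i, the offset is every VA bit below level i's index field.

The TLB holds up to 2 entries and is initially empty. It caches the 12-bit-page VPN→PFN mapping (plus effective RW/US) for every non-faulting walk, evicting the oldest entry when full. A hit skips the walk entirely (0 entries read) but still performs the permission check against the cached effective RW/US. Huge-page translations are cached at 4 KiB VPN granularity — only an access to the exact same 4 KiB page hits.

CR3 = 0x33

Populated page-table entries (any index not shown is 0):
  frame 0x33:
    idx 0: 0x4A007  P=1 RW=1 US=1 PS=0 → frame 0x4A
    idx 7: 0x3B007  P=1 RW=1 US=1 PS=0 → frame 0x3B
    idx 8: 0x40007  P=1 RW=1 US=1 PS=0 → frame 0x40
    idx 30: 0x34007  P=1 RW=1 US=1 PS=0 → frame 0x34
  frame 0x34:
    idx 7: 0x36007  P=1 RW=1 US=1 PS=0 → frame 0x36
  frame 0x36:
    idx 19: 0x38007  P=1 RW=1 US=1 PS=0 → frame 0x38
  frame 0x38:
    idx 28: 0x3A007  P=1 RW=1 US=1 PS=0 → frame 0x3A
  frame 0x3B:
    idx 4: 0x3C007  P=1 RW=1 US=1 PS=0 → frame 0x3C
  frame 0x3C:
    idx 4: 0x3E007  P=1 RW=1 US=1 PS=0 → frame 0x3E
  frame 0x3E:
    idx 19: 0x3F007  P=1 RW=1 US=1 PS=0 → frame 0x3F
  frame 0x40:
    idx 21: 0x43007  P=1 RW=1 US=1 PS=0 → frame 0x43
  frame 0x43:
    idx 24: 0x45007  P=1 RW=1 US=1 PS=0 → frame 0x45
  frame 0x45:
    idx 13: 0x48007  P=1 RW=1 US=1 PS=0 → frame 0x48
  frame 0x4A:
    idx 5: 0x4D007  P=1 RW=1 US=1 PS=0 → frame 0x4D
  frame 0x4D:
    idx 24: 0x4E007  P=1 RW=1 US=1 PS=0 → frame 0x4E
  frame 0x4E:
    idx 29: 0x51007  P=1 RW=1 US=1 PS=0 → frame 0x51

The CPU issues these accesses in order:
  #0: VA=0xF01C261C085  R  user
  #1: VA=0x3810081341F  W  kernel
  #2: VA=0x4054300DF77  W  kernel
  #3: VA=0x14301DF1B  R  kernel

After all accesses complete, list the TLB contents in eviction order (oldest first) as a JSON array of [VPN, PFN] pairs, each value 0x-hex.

Trace:
#0 VA=0xF01C261C085 (r,user):
  lvl0: tbl 0x33, slot 30 ⇒ 0x34007 (P1/RW1/US1/PS0)
  lvl1: tbl 0x34, slot 7 ⇒ 0x36007 (P1/RW1/US1/PS0)
  lvl2: tbl 0x36, slot 19 ⇒ 0x38007 (P1/RW1/US1/PS0)
  lvl3: tbl 0x38, slot 28 ⇒ 0x3A007 (P1/RW1/US1/PS0)
  ⇒ phys 0x3A085  [4 reads]
#1 VA=0x3810081341F (w,kernel):
  lvl0: tbl 0x33, slot 7 ⇒ 0x3B007 (P1/RW1/US1/PS0)
  lvl1: tbl 0x3B, slot 4 ⇒ 0x3C007 (P1/RW1/US1/PS0)
  lvl2: tbl 0x3C, slot 4 ⇒ 0x3E007 (P1/RW1/US1/PS0)
  lvl3: tbl 0x3E, slot 19 ⇒ 0x3F007 (P1/RW1/US1/PS0)
  ⇒ phys 0x3F41F  [4 reads]
#2 VA=0x4054300DF77 (w,kernel):
  lvl0: tbl 0x33, slot 8 ⇒ 0x40007 (P1/RW1/US1/PS0)
  lvl1: tbl 0x40, slot 21 ⇒ 0x43007 (P1/RW1/US1/PS0)
  lvl2: tbl 0x43, slot 24 ⇒ 0x45007 (P1/RW1/US1/PS0)
  lvl3: tbl 0x45, slot 13 ⇒ 0x48007 (P1/RW1/US1/PS0)
  ⇒ phys 0x48F77  [4 reads]
#3 VA=0x14301DF1B (r,kernel):
  lvl0: tbl 0x33, slot 0 ⇒ 0x4A007 (P1/RW1/US1/PS0)
  lvl1: tbl 0x4A, slot 5 ⇒ 0x4D007 (P1/RW1/US1/PS0)
  lvl2: tbl 0x4D, slot 24 ⇒ 0x4E007 (P1/RW1/US1/PS0)
  lvl3: tbl 0x4E, slot 29 ⇒ 0x51007 (P1/RW1/US1/PS0)
  ⇒ phys 0x51F1B  [4 reads]

TLB: [["0x4054300D", "0x48"], ["0x14301D", "0x51"]]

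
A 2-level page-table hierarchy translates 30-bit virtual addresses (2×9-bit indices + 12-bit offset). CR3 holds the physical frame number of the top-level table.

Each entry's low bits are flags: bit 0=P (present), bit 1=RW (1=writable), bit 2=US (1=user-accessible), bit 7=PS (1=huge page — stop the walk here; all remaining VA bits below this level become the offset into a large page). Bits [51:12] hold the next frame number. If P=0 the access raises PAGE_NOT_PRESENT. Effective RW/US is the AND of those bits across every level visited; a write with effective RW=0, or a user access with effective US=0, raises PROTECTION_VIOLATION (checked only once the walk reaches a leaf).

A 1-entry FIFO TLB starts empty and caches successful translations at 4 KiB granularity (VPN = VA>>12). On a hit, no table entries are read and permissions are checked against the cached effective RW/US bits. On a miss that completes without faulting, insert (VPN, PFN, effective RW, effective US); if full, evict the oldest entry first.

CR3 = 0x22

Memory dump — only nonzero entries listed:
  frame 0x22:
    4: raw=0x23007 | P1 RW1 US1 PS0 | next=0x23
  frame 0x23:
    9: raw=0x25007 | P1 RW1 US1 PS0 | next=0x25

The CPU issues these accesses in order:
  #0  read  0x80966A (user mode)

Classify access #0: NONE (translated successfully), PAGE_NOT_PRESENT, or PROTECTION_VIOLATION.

Trace:
#0 VA=0x80966A (r,user):
  L0 @0x22[4] → 0x23007  P=1,RW=1,US=1,PS=0
  L1 @0x23[9] → 0x25007  P=1,RW=1,US=1,PS=0
  → PA=0x2566A  (2 entries read)

Access #0 fault: NONE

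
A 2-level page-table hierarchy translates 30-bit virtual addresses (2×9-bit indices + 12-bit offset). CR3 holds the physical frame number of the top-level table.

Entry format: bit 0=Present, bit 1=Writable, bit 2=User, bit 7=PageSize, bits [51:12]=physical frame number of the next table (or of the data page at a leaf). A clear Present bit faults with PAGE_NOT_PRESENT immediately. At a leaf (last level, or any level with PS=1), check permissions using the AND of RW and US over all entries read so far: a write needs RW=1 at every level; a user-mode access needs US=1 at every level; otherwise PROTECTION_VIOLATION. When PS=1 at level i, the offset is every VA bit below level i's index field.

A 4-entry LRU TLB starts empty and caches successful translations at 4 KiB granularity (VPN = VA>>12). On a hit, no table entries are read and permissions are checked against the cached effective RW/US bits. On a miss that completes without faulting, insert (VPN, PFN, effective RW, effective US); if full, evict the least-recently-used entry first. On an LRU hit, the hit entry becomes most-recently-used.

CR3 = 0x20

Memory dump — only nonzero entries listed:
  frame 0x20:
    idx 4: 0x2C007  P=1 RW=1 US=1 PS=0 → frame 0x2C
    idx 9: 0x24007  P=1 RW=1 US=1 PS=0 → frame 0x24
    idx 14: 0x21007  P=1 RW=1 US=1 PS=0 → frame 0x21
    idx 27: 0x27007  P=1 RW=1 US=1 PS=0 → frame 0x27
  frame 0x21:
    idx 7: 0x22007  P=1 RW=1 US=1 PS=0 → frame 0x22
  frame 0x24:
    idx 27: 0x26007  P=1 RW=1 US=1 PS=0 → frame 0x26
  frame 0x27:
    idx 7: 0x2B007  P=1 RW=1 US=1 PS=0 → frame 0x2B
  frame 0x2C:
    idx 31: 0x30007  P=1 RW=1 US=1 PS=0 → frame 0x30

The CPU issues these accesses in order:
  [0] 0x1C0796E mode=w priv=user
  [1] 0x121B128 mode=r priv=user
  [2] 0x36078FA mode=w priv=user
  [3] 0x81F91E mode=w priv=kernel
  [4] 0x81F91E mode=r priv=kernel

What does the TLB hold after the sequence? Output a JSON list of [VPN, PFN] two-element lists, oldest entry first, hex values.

Per-access translation:
#0 VA=0x1C0796E (w,user):
  [0] read 0x20 idx=14: raw=0x21007 flags P=1 W=1 U=1 S=0
  [1] read 0x21 idx=7: raw=0x22007 flags P=1 W=1 U=1 S=0
  ⇒ phys 0x2296E  [2 reads]
#1 VA=0x121B128 (r,user):
  [0] read 0x20 idx=9: raw=0x24007 flags P=1 W=1 U=1 S=0
  [1] read 0x24 idx=27: raw=0x26007 flags P=1 W=1 U=1 S=0
  ⇒ phys 0x26128  [2 reads]
#2 VA=0x36078FA (w,user):
  [0] read 0x20 idx=27: raw=0x27007 flags P=1 W=1 U=1 S=0
  [1] read 0x27 idx=7: raw=0x2B007 flags P=1 W=1 U=1 S=0
  ⇒ phys 0x2B8FA  [2 reads]
#3 VA=0x81F91E (w,kernel):
  [0] read 0x20 idx=4: raw=0x2C007 flags P=1 W=1 U=1 S=0
  [1] read 0x2C idx=31: raw=0x30007 flags P=1 W=1 U=1 S=0
  ⇒ phys 0x3091E  [2 reads]
#4 VA=0x81F91E (r,kernel):
  TLB hit vpn=0x81F → PA=0x3091E

TLB: [["0x1C07", "0x22"], ["0x121B", "0x26"], ["0x3607", "0x2B"], ["0x81F", "0x30"]]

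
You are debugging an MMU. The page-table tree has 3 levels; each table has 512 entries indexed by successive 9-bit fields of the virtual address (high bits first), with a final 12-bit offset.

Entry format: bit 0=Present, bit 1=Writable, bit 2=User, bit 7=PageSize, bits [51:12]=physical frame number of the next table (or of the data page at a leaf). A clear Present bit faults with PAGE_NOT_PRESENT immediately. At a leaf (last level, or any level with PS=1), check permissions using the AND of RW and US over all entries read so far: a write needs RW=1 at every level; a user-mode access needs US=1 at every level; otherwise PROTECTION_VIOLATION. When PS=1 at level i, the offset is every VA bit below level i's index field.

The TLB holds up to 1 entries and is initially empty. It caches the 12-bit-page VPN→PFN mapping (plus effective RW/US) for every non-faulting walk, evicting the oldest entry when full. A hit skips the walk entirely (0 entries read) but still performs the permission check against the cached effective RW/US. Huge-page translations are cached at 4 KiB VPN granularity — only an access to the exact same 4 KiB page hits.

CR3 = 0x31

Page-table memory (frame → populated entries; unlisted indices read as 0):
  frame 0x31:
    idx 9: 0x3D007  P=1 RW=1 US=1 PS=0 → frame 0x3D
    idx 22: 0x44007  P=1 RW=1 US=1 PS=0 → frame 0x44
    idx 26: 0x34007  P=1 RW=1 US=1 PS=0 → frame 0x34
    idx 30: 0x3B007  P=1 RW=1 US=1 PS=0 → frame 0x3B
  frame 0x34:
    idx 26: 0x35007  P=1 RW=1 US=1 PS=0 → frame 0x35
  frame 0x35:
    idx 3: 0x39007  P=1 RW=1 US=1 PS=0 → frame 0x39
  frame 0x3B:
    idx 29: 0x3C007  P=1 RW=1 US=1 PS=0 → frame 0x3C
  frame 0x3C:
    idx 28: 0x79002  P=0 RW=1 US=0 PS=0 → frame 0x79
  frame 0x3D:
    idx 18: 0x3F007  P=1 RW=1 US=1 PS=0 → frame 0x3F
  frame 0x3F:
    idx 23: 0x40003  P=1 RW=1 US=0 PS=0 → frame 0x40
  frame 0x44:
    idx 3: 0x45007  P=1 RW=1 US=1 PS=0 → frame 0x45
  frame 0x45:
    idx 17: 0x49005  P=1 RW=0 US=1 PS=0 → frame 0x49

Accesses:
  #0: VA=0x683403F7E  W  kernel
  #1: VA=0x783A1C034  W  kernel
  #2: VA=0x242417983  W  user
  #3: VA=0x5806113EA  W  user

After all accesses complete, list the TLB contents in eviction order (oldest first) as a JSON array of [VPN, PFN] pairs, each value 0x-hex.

Per-access translation:
#0 VA=0x683403F7E (w,kernel):
  L0: frame=0x31 idx=26 entry=0x34007 [P=1 RW=1 US=1 PS=0]
  L1: frame=0x34 idx=26 entry=0x35007 [P=1 RW=1 US=1 PS=0]
  L2: frame=0x35 idx=3 entry=0x39007 [P=1 RW=1 US=1 PS=0]
  → PA=0x39F7E  (3 entries read)
#1 VA=0x783A1C034 (w,kernel):
  L0: frame=0x31 idx=30 entry=0x3B007 [P=1 RW=1 US=1 PS=0]
  L1: frame=0x3B idx=29 entry=0x3C007 [P=1 RW=1 US=1 PS=0]
  L2: frame=0x3C idx=28 entry=0x79002 [P=0 RW=1 US=0 PS=0]
  ✗ PAGE_NOT_PRESENT  [3 reads]
#2 VA=0x242417983 (w,user):
  L0: frame=0x31 idx=9 entry=0x3D007 [P=1 RW=1 US=1 PS=0]
  L1: frame=0x3D idx=18 entry=0x3F007 [P=1 RW=1 US=1 PS=0]
  L2: frame=0x3F idx=23 entry=0x40003 [P=1 RW=1 US=0 PS=0]
  ✗ PROTECTION_VIOLATION  [3 reads]
#3 VA=0x5806113EA (w,user):
  L0: frame=0x31 idx=22 entry=0x44007 [P=1 RW=1 US=1 PS=0]
  L1: frame=0x44 idx=3 entry=0x45007 [P=1 RW=1 US=1 PS=0]
  L2: frame=0x45 idx=17 entry=0x49005 [P=1 RW=0 US=1 PS=0]
  ✗ PROTECTION_VIOLATION  [3 reads]

TLB: [["0x683403", "0x39"]]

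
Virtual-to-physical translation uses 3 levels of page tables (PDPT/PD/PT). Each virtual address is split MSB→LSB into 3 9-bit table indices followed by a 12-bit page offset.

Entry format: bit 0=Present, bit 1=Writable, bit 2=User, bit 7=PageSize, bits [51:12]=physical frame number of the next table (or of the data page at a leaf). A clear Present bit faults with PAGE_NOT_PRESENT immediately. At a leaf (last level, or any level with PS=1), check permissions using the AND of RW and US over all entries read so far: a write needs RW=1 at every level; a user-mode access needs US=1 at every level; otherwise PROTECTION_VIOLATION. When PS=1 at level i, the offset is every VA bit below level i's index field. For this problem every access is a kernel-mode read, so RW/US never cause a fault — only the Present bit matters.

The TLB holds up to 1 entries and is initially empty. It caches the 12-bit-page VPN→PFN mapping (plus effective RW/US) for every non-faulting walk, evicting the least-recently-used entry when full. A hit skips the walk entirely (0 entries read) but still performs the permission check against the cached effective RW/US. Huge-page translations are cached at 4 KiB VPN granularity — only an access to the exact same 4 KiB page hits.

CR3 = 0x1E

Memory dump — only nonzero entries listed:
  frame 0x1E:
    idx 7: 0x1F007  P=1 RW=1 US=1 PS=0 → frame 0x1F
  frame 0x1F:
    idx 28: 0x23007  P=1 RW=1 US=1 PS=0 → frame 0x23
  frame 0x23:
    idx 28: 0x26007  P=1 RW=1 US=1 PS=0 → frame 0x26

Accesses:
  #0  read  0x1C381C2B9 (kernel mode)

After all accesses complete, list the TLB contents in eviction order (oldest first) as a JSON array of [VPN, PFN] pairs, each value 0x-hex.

Trace:
#0 VA=0x1C381C2B9 (r,kernel):
  [0] read 0x1E idx=7: raw=0x1F007 flags P=1 W=1 U=1 S=0
  [1] read 0x1F idx=28: raw=0x23007 flags P=1 W=1 U=1 S=0
  [2] read 0x23 idx=28: raw=0x26007 flags P=1 W=1 U=1 S=0
  → PA=0x262B9  (3 entries read)

TLB: [["0x1C381C", "0x26"]]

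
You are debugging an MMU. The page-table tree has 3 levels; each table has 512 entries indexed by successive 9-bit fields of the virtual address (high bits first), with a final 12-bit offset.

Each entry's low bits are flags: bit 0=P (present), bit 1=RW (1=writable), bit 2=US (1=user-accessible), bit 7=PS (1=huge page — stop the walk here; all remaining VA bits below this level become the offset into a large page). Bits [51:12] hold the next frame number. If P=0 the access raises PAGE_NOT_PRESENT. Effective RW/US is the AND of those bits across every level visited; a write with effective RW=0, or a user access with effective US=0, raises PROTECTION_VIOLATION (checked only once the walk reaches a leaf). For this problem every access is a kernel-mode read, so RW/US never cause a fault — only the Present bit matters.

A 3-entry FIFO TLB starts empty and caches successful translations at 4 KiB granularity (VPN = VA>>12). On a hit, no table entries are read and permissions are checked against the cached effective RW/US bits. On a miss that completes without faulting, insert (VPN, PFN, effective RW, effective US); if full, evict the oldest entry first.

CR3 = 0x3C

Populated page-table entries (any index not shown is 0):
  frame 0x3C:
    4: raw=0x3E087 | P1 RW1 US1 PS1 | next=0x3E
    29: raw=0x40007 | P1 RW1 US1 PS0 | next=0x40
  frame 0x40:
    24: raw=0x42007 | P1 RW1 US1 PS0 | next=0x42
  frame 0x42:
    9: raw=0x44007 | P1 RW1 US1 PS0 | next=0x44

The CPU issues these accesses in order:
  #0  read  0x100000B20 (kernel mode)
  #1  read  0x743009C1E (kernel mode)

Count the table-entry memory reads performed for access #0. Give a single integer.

Trace:
#0 VA=0x100000B20 (r,kernel):
  L0: frame=0x3C idx=4 entry=0x3E087 [P=1 RW=1 US=1 PS=1]
  → PA=0x3EB20 (huge @L0)  (1 entries read)
#1 VA=0x743009C1E (r,kernel):
  L0: frame=0x3C idx=29 entry=0x40007 [P=1 RW=1 US=1 PS=0]
  L1: frame=0x40 idx=24 entry=0x42007 [P=1 RW=1 US=1 PS=0]
  L2: frame=0x42 idx=9 entry=0x44007 [P=1 RW=1 US=1 PS=0]
  → PA=0x44C1E  (3 entries read)

Entries read for #0: 1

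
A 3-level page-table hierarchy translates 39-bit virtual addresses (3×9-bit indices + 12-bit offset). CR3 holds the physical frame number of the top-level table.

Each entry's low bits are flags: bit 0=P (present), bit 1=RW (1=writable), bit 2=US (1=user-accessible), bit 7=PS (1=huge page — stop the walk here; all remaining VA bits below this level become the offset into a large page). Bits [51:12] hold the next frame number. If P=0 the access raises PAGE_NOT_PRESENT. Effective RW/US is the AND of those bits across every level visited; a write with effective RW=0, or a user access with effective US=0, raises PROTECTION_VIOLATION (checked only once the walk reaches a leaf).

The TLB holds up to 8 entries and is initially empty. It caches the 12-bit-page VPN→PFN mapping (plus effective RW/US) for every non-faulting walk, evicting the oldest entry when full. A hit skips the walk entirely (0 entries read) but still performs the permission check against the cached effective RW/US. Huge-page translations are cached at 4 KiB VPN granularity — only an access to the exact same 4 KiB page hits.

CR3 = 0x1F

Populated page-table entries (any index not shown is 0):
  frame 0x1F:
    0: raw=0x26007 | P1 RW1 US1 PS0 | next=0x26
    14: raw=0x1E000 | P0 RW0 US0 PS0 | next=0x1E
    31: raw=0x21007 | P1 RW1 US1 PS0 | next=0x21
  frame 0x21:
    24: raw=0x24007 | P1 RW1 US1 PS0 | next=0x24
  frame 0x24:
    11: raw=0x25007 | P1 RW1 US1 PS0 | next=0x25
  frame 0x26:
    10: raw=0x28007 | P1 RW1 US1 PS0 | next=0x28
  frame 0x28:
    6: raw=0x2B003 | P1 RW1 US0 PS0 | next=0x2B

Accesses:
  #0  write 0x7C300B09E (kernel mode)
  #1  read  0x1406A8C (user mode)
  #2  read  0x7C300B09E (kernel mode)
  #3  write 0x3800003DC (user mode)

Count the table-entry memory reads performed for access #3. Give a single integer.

Per-access translation:
#0 VA=0x7C300B09E (w,kernel):
  lvl0: tbl 0x1F, slot 31 ⇒ 0x21007 (P1/RW1/US1/PS0)
  lvl1: tbl 0x21, slot 24 ⇒ 0x24007 (P1/RW1/US1/PS0)
  lvl2: tbl 0x24, slot 11 ⇒ 0x25007 (P1/RW1/US1/PS0)
  → PA=0x2509E  (3 entries read)
#1 VA=0x1406A8C (r,user):
  lvl0: tbl 0x1F, slot 0 ⇒ 0x26007 (P1/RW1/US1/PS0)
  lvl1: tbl 0x26, slot 10 ⇒ 0x28007 (P1/RW1/US1/PS0)
  lvl2: tbl 0x28, slot 6 ⇒ 0x2B003 (P1/RW1/US0/PS0)
  ⇒ fault: PROTECTION_VIOLATION  — 3 lookups
#2 VA=0x7C300B09E (r,kernel):
  TLB hit vpn=0x7C300B → PA=0x2509E
#3 VA=0x3800003DC (w,user):
  lvl0: tbl 0x1F, slot 14 ⇒ 0x1E000 (P0/RW0/US0/PS0)
  ⇒ fault: PAGE_NOT_PRESENT  — 1 lookups

Entries read for #3: 1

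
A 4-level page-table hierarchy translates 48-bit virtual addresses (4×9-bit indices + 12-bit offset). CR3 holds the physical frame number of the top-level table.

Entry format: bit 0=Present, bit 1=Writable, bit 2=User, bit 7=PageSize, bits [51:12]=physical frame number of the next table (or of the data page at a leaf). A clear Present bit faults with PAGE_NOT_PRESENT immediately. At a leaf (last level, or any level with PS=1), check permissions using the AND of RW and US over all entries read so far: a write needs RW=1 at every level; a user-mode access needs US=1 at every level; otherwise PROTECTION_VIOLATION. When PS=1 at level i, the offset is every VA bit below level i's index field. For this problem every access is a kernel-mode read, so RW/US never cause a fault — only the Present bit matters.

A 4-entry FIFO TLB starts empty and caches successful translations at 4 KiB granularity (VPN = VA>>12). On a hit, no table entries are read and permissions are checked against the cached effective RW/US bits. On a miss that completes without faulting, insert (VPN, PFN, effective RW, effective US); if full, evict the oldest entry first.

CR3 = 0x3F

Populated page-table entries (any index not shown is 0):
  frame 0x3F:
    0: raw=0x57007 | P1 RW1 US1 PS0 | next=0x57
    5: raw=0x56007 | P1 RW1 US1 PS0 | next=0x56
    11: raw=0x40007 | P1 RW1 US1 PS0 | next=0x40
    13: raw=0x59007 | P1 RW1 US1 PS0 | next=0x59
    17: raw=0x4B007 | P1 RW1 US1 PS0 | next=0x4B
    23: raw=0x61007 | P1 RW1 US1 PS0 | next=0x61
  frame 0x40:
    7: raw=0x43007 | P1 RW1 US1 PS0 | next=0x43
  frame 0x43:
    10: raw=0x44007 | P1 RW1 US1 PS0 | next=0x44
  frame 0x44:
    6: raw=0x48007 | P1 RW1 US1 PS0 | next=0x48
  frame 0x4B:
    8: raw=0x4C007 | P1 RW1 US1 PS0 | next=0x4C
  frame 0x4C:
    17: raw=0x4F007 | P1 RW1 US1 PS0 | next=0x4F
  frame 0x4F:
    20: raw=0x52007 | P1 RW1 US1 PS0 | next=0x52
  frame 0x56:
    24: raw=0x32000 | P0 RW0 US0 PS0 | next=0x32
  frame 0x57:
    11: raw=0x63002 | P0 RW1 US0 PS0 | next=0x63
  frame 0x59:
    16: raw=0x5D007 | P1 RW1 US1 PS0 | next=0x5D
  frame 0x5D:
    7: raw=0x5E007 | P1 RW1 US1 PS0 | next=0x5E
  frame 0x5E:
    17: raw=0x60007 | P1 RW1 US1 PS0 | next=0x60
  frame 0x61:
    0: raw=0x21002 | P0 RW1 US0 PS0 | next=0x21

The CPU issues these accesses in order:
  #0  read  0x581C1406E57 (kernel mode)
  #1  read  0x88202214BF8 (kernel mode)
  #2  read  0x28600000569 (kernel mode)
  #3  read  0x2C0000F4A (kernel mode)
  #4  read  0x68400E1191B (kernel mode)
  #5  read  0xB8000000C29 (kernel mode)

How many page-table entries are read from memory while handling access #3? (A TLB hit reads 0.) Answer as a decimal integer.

Walk each access:
#0 VA=0x581C1406E57 (r,kernel):
  L0: frame=0x3F idx=11 entry=0x40007 [P=1 RW=1 US=1 PS=0]
  L1: frame=0x40 idx=7 entry=0x43007 [P=1 RW=1 US=1 PS=0]
  L2: frame=0x43 idx=10 entry=0x44007 [P=1 RW=1 US=1 PS=0]
  L3: frame=0x44 idx=6 entry=0x48007 [P=1 RW=1 US=1 PS=0]
  ✓ 0x48E57  — 4 lookups
#1 VA=0x88202214BF8 (r,kernel):
  L0: frame=0x3F idx=17 entry=0x4B007 [P=1 RW=1 US=1 PS=0]
  L1: frame=0x4B idx=8 entry=0x4C007 [P=1 RW=1 US=1 PS=0]
  L2: frame=0x4C idx=17 entry=0x4F007 [P=1 RW=1 US=1 PS=0]
  L3: frame=0x4F idx=20 entry=0x52007 [P=1 RW=1 US=1 PS=0]
  ✓ 0x52BF8  — 4 lookups
#2 VA=0x28600000569 (r,kernel):
  L0: frame=0x3F idx=5 entry=0x56007 [P=1 RW=1 US=1 PS=0]
  L1: frame=0x56 idx=24 entry=0x32000 [P=0 RW=0 US=0 PS=0]
  → PAGE_NOT_PRESENT  (2 entries read)
#3 VA=0x2C0000F4A (r,kernel):
  L0: frame=0x3F idx=0 entry=0x57007 [P=1 RW=1 US=1 PS=0]
  L1: frame=0x57 idx=11 entry=0x63002 [P=0 RW=1 US=0 PS=0]
  → PAGE_NOT_PRESENT  (2 entries read)
#4 VA=0x68400E1191B (r,kernel):
  L0: frame=0x3F idx=13 entry=0x59007 [P=1 RW=1 US=1 PS=0]
  L1: frame=0x59 idx=16 entry=0x5D007 [P=1 RW=1 US=1 PS=0]
  L2: frame=0x5D idx=7 entry=0x5E007 [P=1 RW=1 US=1 PS=0]
  L3: frame=0x5E idx=17 entry=0x60007 [P=1 RW=1 US=1 PS=0]
  ✓ 0x6091B  — 4 lookups
#5 VA=0xB8000000C29 (r,kernel):
  L0: frame=0x3F idx=23 entry=0x61007 [P=1 RW=1 US=1 PS=0]
  L1: frame=0x61 idx=0 entry=0x21002 [P=0 RW=1 US=0 PS=0]
  → PAGE_NOT_PRESENT  (2 entries read)

Entries read for #3: 2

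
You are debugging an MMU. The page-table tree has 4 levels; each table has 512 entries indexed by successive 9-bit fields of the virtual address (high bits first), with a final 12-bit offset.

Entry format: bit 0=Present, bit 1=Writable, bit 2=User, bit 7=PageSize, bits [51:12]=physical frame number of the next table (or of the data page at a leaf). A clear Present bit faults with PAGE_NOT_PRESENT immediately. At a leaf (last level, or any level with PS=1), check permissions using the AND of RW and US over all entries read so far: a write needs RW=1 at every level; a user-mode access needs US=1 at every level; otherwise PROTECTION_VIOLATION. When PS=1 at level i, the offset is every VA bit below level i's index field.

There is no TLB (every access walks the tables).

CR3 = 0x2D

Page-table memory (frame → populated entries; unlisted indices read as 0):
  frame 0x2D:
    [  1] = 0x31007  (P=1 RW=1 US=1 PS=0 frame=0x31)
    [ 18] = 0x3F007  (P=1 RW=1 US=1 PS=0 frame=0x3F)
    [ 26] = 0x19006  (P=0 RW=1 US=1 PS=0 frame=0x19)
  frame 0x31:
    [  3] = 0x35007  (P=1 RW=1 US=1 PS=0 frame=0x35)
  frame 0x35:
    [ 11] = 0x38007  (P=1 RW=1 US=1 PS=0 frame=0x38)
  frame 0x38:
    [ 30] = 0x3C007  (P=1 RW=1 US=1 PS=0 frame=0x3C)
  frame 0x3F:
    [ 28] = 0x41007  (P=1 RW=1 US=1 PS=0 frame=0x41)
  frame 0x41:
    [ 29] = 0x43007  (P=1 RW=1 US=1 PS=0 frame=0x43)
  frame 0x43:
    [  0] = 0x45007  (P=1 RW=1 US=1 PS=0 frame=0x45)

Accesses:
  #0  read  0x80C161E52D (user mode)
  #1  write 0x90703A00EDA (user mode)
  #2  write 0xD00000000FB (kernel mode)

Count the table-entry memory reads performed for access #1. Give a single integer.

Trace:
#0 VA=0x80C161E52D (r,user):
  [0] read 0x2D idx=1: raw=0x31007 flags P=1 W=1 U=1 S=0
  [1] read 0x31 idx=3: raw=0x35007 flags P=1 W=1 U=1 S=0
  [2] read 0x35 idx=11: raw=0x38007 flags P=1 W=1 U=1 S=0
  [3] read 0x38 idx=30: raw=0x3C007 flags P=1 W=1 U=1 S=0
  → PA=0x3C52D  (4 entries read)
#1 VA=0x90703A00EDA (w,user):
  [0] read 0x2D idx=18: raw=0x3F007 flags P=1 W=1 U=1 S=0
  [1] read 0x3F idx=28: raw=0x41007 flags P=1 W=1 U=1 S=0
  [2] read 0x41 idx=29: raw=0x43007 flags P=1 W=1 U=1 S=0
  [3] read 0x43 idx=0: raw=0x45007 flags P=1 W=1 U=1 S=0
  → PA=0x45EDA  (4 entries read)
#2 VA=0xD00000000FB (w,kernel):
  [0] read 0x2D idx=26: raw=0x19006 flags P=0 W=1 U=1 S=0
  ✗ PAGE_NOT_PRESENT  [1 reads]

Entries read for #1: 4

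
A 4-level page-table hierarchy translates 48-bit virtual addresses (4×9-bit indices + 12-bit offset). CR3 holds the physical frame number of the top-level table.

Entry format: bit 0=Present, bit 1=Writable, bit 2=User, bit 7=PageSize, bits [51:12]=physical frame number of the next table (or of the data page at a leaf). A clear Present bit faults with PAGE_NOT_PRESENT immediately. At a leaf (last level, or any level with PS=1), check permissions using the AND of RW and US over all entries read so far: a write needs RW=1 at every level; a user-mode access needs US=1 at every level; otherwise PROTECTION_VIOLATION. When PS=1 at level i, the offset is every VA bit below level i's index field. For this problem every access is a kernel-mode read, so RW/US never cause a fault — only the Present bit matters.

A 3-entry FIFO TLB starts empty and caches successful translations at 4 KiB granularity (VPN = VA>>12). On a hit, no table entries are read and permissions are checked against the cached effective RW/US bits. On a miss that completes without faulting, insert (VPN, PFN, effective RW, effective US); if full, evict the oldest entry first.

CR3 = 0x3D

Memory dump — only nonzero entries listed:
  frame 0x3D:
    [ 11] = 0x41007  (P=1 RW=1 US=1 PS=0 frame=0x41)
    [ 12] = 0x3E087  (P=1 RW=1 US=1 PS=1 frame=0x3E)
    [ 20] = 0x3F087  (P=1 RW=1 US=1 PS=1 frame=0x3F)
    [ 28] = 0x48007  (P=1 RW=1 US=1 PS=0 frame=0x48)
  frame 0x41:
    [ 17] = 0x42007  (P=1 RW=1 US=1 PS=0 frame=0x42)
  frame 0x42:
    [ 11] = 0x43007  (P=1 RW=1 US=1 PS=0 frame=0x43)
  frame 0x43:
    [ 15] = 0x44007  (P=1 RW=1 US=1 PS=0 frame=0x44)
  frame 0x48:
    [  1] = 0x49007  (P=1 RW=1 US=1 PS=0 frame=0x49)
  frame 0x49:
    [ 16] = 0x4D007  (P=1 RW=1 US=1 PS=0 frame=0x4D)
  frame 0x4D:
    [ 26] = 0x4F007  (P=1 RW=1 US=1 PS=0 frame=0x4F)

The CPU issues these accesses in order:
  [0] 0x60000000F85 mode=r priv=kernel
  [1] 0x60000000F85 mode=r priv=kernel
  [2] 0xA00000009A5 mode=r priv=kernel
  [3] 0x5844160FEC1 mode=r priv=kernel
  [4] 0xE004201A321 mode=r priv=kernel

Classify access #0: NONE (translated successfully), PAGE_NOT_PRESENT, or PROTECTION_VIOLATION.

Per-access translation:
#0 VA=0x60000000F85 (r,kernel):
  L0 @0x3D[12] → 0x3E087  P=1,RW=1,US=1,PS=1
  → PA=0x3EF85 (huge @L0)  (1 entries read)
#1 VA=0x60000000F85 (r,kernel):
  TLB hit vpn=0x60000000 → PA=0x3EF85
#2 VA=0xA00000009A5 (r,kernel):
  L0 @0x3D[20] → 0x3F087  P=1,RW=1,US=1,PS=1
  → PA=0x3F9A5 (huge @L0)  (1 entries read)
#3 VA=0x5844160FEC1 (r,kernel):
  L0 @0x3D[11] → 0x41007  P=1,RW=1,US=1,PS=0
  L1 @0x41[17] → 0x42007  P=1,RW=1,US=1,PS=0
  L2 @0x42[11] → 0x43007  P=1,RW=1,US=1,PS=0
  L3 @0x43[15] → 0x44007  P=1,RW=1,US=1,PS=0
  → PA=0x44EC1  (4 entries read)
#4 VA=0xE004201A321 (r,kernel):
  L0 @0x3D[28] → 0x48007  P=1,RW=1,US=1,PS=0
  L1 @0x48[1] → 0x49007  P=1,RW=1,US=1,PS=0
  L2 @0x49[16] → 0x4D007  P=1,RW=1,US=1,PS=0
  L3 @0x4D[26] → 0x4F007  P=1,RW=1,US=1,PS=0
  → PA=0x4F321  (4 entries read)

Access #0 fault: NONE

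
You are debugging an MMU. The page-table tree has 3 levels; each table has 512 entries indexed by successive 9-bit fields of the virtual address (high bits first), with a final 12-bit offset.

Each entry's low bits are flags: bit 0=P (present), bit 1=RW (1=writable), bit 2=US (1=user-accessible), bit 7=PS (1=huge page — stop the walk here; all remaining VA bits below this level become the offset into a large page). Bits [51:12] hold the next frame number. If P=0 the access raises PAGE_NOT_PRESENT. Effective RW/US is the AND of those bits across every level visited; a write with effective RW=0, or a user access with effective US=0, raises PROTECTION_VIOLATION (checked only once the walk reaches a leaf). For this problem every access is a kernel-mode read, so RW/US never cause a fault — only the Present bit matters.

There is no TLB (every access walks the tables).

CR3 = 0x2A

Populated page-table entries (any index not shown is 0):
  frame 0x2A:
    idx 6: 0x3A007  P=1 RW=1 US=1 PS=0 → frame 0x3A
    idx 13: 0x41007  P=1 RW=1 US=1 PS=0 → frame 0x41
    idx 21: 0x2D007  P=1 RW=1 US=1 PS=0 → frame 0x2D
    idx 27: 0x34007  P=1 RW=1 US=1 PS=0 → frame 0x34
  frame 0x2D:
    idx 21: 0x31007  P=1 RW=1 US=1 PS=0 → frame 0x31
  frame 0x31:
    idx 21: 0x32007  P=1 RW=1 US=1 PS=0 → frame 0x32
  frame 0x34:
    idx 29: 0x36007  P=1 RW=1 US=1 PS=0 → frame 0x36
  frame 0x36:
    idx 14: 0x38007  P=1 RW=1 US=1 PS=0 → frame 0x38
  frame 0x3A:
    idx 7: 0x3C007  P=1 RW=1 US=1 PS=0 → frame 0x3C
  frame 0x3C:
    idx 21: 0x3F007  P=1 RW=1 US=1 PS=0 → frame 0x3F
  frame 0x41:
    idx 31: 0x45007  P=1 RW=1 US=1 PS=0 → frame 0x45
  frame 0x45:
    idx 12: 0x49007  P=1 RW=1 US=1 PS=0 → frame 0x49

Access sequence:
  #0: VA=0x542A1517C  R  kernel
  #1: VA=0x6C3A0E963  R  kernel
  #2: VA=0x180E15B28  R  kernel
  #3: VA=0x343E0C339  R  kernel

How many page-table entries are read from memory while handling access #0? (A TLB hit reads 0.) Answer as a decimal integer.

Walk each access:
#0 VA=0x542A1517C (r,kernel):
  L0 @0x2A[21] → 0x2D007  P=1,RW=1,US=1,PS=0
  L1 @0x2D[21] → 0x31007  P=1,RW=1,US=1,PS=0
  L2 @0x31[21] → 0x32007  P=1,RW=1,US=1,PS=0
  ⇒ phys 0x3217C  [3 reads]
#1 VA=0x6C3A0E963 (r,kernel):
  L0 @0x2A[27] → 0x34007  P=1,RW=1,US=1,PS=0
  L1 @0x34[29] → 0x36007  P=1,RW=1,US=1,PS=0
  L2 @0x36[14] → 0x38007  P=1,RW=1,US=1,PS=0
  ⇒ phys 0x38963  [3 reads]
#2 VA=0x180E15B28 (r,kernel):
  L0 @0x2A[6] → 0x3A007  P=1,RW=1,US=1,PS=0
  L1 @0x3A[7] → 0x3C007  P=1,RW=1,US=1,PS=0
  L2 @0x3C[21] → 0x3F007  P=1,RW=1,US=1,PS=0
  ⇒ phys 0x3FB28  [3 reads]
#3 VA=0x343E0C339 (r,kernel):
  L0 @0x2A[13] → 0x41007  P=1,RW=1,US=1,PS=0
  L1 @0x41[31] → 0x45007  P=1,RW=1,US=1,PS=0
  L2 @0x45[12] → 0x49007  P=1,RW=1,US=1,PS=0
  ⇒ phys 0x49339  [3 reads]

Entries read for #0: 3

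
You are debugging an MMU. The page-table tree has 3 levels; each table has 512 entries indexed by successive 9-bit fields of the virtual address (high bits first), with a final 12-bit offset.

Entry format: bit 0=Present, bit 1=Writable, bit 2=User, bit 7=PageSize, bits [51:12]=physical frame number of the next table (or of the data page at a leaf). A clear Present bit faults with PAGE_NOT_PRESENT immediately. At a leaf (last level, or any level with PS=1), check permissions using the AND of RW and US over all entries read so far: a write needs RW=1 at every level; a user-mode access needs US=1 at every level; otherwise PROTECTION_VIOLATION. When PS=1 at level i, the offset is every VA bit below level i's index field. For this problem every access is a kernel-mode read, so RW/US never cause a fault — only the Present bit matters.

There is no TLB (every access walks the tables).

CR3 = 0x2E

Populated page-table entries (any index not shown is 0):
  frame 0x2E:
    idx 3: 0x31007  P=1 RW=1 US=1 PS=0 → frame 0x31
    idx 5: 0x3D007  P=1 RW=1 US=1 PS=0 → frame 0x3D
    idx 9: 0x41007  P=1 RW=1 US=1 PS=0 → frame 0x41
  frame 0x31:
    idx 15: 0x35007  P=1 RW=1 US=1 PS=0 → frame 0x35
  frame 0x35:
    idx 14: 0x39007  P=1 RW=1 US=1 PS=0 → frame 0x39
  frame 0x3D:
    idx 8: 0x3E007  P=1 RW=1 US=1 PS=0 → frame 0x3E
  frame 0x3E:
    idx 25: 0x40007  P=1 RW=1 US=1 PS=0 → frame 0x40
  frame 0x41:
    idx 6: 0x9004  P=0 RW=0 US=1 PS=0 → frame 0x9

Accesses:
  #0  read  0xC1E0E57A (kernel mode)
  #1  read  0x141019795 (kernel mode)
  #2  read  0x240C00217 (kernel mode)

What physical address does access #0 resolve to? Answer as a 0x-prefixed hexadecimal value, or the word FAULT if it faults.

Per-access translation:
#0 VA=0xC1E0E57A (r,kernel):
  lvl0: tbl 0x2E, slot 3 ⇒ 0x31007 (P1/RW1/US1/PS0)
  lvl1: tbl 0x31, slot 15 ⇒ 0x35007 (P1/RW1/US1/PS0)
  lvl2: tbl 0x35, slot 14 ⇒ 0x39007 (P1/RW1/US1/PS0)
  → PA=0x3957A  (3 entries read)
#1 VA=0x141019795 (r,kernel):
  lvl0: tbl 0x2E, slot 5 ⇒ 0x3D007 (P1/RW1/US1/PS0)
  lvl1: tbl 0x3D, slot 8 ⇒ 0x3E007 (P1/RW1/US1/PS0)
  lvl2: tbl 0x3E, slot 25 ⇒ 0x40007 (P1/RW1/US1/PS0)
  → PA=0x40795  (3 entries read)
#2 VA=0x240C00217 (r,kernel):
  lvl0: tbl 0x2E, slot 9 ⇒ 0x41007 (P1/RW1/US1/PS0)
  lvl1: tbl 0x41, slot 6 ⇒ 0x9004 (P0/RW0/US1/PS0)
  → PAGE_NOT_PRESENT  (2 entries read)

Access #0 PA: 0x3957A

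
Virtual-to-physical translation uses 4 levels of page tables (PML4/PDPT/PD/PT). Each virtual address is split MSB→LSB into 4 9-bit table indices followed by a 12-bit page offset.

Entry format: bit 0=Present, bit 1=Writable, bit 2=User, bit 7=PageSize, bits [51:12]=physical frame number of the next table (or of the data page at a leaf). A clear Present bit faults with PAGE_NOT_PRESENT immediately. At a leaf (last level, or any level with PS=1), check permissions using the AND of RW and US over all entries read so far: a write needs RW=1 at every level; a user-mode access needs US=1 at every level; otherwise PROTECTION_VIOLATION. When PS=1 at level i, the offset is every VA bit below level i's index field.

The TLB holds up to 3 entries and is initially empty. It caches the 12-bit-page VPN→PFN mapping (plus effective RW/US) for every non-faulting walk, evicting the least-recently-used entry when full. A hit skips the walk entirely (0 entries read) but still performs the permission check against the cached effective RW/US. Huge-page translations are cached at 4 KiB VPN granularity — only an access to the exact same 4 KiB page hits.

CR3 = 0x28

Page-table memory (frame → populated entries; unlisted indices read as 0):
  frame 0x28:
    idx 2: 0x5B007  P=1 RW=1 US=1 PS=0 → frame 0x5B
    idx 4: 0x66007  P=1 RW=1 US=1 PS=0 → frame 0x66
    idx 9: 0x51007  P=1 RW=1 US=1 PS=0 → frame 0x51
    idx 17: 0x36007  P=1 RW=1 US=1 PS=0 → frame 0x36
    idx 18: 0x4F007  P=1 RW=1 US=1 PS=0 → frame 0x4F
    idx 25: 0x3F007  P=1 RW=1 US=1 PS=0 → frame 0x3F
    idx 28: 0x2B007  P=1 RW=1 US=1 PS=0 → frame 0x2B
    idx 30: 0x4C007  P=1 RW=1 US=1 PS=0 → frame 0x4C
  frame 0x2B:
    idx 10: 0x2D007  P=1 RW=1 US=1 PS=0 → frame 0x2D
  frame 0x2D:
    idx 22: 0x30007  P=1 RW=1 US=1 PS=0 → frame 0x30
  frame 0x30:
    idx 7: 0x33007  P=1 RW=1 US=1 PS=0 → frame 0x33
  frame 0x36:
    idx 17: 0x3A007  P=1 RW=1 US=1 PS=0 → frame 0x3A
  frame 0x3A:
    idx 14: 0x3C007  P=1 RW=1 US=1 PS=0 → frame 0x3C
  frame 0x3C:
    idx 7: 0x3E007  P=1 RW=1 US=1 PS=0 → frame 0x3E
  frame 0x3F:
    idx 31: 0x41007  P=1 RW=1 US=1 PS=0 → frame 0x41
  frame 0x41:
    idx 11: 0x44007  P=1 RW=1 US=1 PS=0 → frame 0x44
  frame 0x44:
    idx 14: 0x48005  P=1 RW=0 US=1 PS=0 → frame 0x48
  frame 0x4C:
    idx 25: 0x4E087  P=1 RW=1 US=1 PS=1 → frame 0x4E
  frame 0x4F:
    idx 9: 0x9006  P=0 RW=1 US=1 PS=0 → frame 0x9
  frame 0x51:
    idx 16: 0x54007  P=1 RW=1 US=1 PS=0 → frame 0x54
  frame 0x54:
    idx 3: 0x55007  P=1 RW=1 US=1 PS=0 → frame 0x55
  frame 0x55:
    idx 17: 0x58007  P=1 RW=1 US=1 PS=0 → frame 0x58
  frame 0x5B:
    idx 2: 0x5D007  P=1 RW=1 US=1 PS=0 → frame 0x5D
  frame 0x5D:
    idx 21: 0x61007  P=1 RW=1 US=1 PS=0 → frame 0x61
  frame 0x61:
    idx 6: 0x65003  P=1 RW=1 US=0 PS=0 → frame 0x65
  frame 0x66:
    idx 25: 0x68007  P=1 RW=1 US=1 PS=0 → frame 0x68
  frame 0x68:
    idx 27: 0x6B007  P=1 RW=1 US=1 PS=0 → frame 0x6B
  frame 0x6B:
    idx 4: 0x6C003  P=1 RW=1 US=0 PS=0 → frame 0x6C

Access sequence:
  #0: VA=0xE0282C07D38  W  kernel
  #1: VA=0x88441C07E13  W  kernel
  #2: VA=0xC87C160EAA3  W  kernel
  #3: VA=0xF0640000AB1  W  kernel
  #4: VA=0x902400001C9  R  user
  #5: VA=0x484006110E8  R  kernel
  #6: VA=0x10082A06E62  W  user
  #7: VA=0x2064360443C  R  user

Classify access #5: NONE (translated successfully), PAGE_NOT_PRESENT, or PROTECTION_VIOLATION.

Trace:
#0 VA=0xE0282C07D38 (w,kernel):
  [0] read 0x28 idx=28: raw=0x2B007 flags P=1 W=1 U=1 S=0
  [1] read 0x2B idx=10: raw=0x2D007 flags P=1 W=1 U=1 S=0
  [2] read 0x2D idx=22: raw=0x30007 flags P=1 W=1 U=1 S=0
  [3] read 0x30 idx=7: raw=0x33007 flags P=1 W=1 U=1 S=0
  → PA=0x33D38  (4 entries read)
#1 VA=0x88441C07E13 (w,kernel):
  [0] read 0x28 idx=17: raw=0x36007 flags P=1 W=1 U=1 S=0
  [1] read 0x36 idx=17: raw=0x3A007 flags P=1 W=1 U=1 S=0
  [2] read 0x3A idx=14: raw=0x3C007 flags P=1 W=1 U=1 S=0
  [3] read 0x3C idx=7: raw=0x3E007 flags P=1 W=1 U=1 S=0
  → PA=0x3EE13  (4 entries read)
#2 VA=0xC87C160EAA3 (w,kernel):
  [0] read 0x28 idx=25: raw=0x3F007 flags P=1 W=1 U=1 S=0
  [1] read 0x3F idx=31: raw=0x41007 flags P=1 W=1 U=1 S=0
  [2] read 0x41 idx=11: raw=0x44007 flags P=1 W=1 U=1 S=0
  [3] read 0x44 idx=14: raw=0x48005 flags P=1 W=0 U=1 S=0
  → PROTECTION_VIOLATION  (4 entries read)
#3 VA=0xF0640000AB1 (w,kernel):
  [0] read 0x28 idx=30: raw=0x4C007 flags P=1 W=1 U=1 S=0
  [1] read 0x4C idx=25: raw=0x4E087 flags P=1 W=1 U=1 S=1
  → PA=0x4EAB1 (huge @L1)  (2 entries read)
#4 VA=0x902400001C9 (r,user):
  [0] read 0x28 idx=18: raw=0x4F007 flags P=1 W=1 U=1 S=0
  [1] read 0x4F idx=9: raw=0x9006 flags P=0 W=1 U=1 S=0
  → PAGE_NOT_PRESENT  (2 entries read)
#5 VA=0x484006110E8 (r,kernel):
  [0] read 0x28 idx=9: raw=0x51007 flags P=1 W=1 U=1 S=0
  [1] read 0x51 idx=16: raw=0x54007 flags P=1 W=1 U=1 S=0
  [2] read 0x54 idx=3: raw=0x55007 flags P=1 W=1 U=1 S=0
  [3] read 0x55 idx=17: raw=0x58007 flags P=1 W=1 U=1 S=0
  → PA=0x580E8  (4 entries read)
#6 VA=0x10082A06E62 (w,user):
  [0] read 0x28 idx=2: raw=0x5B007 flags P=1 W=1 U=1 S=0
  [1] read 0x5B idx=2: raw=0x5D007 flags P=1 W=1 U=1 S=0
  [2] read 0x5D idx=21: raw=0x61007 flags P=1 W=1 U=1 S=0
  [3] read 0x61 idx=6: raw=0x65003 flags P=1 W=1 U=0 S=0
  → PROTECTION_VIOLATION  (4 entries read)
#7 VA=0x2064360443C (r,user):
  [0] read 0x28 idx=4: raw=0x66007 flags P=1 W=1 U=1 S=0
  [1] read 0x66 idx=25: raw=0x68007 flags P=1 W=1 U=1 S=0
  [2] read 0x68 idx=27: raw=0x6B007 flags P=1 W=1 U=1 S=0
  [3] read 0x6B idx=4: raw=0x6C003 flags P=1 W=1 U=0 S=0
  → PROTECTION_VIOLATION  (4 entries read)

Access #5 fault: NONE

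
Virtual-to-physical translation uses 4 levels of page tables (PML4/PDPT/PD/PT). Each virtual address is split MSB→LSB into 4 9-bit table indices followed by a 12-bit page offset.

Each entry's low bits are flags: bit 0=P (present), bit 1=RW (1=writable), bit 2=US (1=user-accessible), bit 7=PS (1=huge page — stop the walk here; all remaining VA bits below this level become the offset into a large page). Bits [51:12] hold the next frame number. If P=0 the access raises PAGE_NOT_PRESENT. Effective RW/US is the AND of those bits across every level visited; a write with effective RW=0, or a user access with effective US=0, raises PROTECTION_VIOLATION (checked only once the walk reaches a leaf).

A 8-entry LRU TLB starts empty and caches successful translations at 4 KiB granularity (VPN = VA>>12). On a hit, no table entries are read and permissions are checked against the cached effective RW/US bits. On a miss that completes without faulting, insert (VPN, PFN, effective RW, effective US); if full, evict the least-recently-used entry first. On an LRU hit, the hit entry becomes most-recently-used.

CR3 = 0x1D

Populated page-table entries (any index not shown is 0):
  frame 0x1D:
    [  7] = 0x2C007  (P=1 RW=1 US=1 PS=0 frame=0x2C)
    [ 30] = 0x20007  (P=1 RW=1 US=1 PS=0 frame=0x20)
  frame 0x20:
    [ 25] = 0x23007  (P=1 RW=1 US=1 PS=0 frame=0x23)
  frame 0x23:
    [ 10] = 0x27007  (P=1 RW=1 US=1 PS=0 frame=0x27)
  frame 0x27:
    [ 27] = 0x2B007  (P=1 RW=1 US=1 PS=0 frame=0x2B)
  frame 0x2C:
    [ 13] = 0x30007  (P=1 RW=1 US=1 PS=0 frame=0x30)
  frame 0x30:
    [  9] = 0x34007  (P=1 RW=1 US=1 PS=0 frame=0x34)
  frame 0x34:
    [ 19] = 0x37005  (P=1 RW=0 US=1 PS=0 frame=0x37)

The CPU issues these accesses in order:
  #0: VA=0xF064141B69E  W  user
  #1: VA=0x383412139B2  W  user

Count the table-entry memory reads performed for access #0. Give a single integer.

Per-access translation:
#0 VA=0xF064141B69E (w,user):
  lvl0: tbl 0x1D, slot 30 ⇒ 0x20007 (P1/RW1/US1/PS0)
  lvl1: tbl 0x20, slot 25 ⇒ 0x23007 (P1/RW1/US1/PS0)
  lvl2: tbl 0x23, slot 10 ⇒ 0x27007 (P1/RW1/US1/PS0)
  lvl3: tbl 0x27, slot 27 ⇒ 0x2B007 (P1/RW1/US1/PS0)
  → PA=0x2B69E  (4 entries read)
#1 VA=0x383412139B2 (w,user):
  lvl0: tbl 0x1D, slot 7 ⇒ 0x2C007 (P1/RW1/US1/PS0)
  lvl1: tbl 0x2C, slot 13 ⇒ 0x30007 (P1/RW1/US1/PS0)
  lvl2: tbl 0x30, slot 9 ⇒ 0x34007 (P1/RW1/US1/PS0)
  lvl3: tbl 0x34, slot 19 ⇒ 0x37005 (P1/RW0/US1/PS0)
  ⇒ fault: PROTECTION_VIOLATION  — 4 lookups

Entries read for #0: 4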